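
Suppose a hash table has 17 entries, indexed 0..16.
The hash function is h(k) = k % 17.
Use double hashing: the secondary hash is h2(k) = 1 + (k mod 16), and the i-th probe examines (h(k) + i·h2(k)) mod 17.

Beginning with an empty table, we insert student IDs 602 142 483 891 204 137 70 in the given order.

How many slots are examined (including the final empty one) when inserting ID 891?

2

Insert 602: h=7, slot 7 empty → index 7.
Insert 142: h=6, slot 6 empty → index 6.
Insert 483: h=7, h2=4, slot 7 occupied → index 11.
Insert 891: h=7, h2=12, slot 7 occupied → index 2.
Insert 204: h=0, slot 0 empty → index 0.
Insert 137: h=1, slot 1 empty → index 1.
Insert 70: h=2, h2=7, slot 2 occupied → index 9.
Table: [204, 137, 891, -, -, -, 142, 602, -, 70, -, 483, -, -, -, -, -]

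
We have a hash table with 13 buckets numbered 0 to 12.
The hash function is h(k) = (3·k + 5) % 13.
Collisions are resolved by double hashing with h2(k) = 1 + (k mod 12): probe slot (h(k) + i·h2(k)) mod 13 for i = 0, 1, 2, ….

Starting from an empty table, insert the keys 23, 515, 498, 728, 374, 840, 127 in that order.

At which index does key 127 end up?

23 hashes to 9; slot 9 is free => place at 9.
515 hashes to 3; slot 3 is free => place at 3.
498 hashes to 4; slot 4 is free => place at 4.
728 hashes to 5; slot 5 is free => place at 5.
374 hashes to 9, h2=3; 9 taken => place at 12.
840 hashes to 3, h2=1; 3,4,5 taken => place at 6.
127 hashes to 9, h2=8; 9,4,12 taken => place at 7.
Table: [-, -, -, 515, 498, 728, 840, 127, -, 23, -, -, 374]

7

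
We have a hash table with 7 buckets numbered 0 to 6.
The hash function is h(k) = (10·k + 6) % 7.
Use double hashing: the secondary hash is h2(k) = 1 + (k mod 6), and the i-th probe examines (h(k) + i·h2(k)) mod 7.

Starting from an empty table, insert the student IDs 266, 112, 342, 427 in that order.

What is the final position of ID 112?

4

266: h=6 => slot 6
112: h=6, h2=5, probe 6,4 => slot 4
342: h=3 => slot 3
427: h=6, h2=2, probe 6,1 => slot 1
Table: [-, 427, -, 342, 112, -, 266]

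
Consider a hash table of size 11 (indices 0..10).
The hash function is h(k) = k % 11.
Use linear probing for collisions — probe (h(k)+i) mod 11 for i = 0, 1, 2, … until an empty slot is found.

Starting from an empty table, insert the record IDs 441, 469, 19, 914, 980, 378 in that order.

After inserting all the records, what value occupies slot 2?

914

441: h=1 → slot 1
469: h=7 → slot 7
19: h=8 → slot 8
914: h=1, probe 1,2 → slot 2
980: h=1, probe 1,2,3 → slot 3
378: h=4 → slot 4
Table: [-, 441, 914, 980, 378, -, -, 469, 19, -, -]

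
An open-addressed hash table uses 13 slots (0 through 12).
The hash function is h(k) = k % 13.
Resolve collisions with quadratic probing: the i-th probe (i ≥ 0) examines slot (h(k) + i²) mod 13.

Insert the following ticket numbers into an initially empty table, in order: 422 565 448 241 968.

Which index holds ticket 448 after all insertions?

10

Insert 422: h=6, slot 6 empty → index 6.
Insert 565: h=6, slot 6 occupied → index 7.
Insert 448: h=6, slots 6,7 occupied → index 10.
Insert 241: h=7, slot 7 occupied → index 8.
Insert 968: h=6, slots 6,7,10 occupied → index 2.
Table: [∅, ∅, 968, ∅, ∅, ∅, 422, 565, 241, ∅, 448, ∅, ∅]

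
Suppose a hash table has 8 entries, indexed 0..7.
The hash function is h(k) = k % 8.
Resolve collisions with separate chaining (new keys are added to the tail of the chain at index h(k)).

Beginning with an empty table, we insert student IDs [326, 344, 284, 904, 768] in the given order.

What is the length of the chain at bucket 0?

Insert 326: h=6, bucket 6 empty -> new chain.
Insert 344: h=0, bucket 0 empty -> new chain.
Insert 284: h=4, bucket 4 empty -> new chain.
Insert 904: h=0, bucket 0 nonempty -> append to chain.
Insert 768: h=0, bucket 0 nonempty -> append to chain.
Final buckets:
0: 344 -> 904 -> 768
1: —
2: —
3: —
4: 284
5: —
6: 326
7: —

3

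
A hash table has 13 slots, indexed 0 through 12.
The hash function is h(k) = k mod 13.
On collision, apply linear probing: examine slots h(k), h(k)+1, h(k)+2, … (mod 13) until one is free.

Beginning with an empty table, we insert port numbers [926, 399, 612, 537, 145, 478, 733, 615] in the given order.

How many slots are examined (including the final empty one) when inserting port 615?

3

Insert 926: h=3, slot 3 empty → index 3.
Insert 399: h=9, slot 9 empty → index 9.
Insert 612: h=1, slot 1 empty → index 1.
Insert 537: h=4, slot 4 empty → index 4.
Insert 145: h=2, slot 2 empty → index 2.
Insert 478: h=10, slot 10 empty → index 10.
Insert 733: h=5, slot 5 empty → index 5.
Insert 615: h=4, slots 4,5 occupied → index 6.
Table: [_, 612, 145, 926, 537, 733, 615, _, _, 399, 478, _, _]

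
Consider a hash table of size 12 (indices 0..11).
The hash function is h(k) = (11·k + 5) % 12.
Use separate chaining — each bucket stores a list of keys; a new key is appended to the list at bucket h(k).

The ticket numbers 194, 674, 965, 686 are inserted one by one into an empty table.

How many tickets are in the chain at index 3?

194 -> bucket 3
674 -> bucket 3 (collision)
965 -> bucket 0
686 -> bucket 3 (collision)
Final buckets:
0: 965
1: —
2: —
3: 194 -> 674 -> 686
4: —
5: —
6: —
7: —
8: —
9: —
10: —
11: —

3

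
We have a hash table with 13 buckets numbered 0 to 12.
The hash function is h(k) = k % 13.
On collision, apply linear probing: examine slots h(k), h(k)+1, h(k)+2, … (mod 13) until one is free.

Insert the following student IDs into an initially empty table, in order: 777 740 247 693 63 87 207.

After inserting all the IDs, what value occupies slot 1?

777 hashes to 10; slot 10 is free => place at 10.
740 hashes to 12; slot 12 is free => place at 12.
247 hashes to 0; slot 0 is free => place at 0.
693 hashes to 4; slot 4 is free => place at 4.
63 hashes to 11; slot 11 is free => place at 11.
87 hashes to 9; slot 9 is free => place at 9.
207 hashes to 12; 12,0 taken => place at 1.
Table: [247, 207, _, _, 693, _, _, _, _, 87, 777, 63, 740]

207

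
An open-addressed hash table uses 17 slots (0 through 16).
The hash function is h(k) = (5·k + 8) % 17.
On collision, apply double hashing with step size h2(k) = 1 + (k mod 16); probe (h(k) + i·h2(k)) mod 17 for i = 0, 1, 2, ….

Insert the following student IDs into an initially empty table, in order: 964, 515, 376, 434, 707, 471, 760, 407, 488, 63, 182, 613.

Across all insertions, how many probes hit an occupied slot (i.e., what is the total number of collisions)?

Insert 964: h=0, slot 0 empty → index 0.
Insert 515: h=16, slot 16 empty → index 16.
Insert 376: h=1, slot 1 empty → index 1.
Insert 434: h=2, slot 2 empty → index 2.
Insert 707: h=7, slot 7 empty → index 7.
Insert 471: h=0, h2=8, slot 0 occupied → index 8.
Insert 760: h=0, h2=9, slot 0 occupied → index 9.
Insert 407: h=3, slot 3 empty → index 3.
Insert 488: h=0, h2=9, slots 0,9,1 occupied → index 10.
Insert 63: h=0, h2=16, slots 0,16 occupied → index 15.
Insert 182: h=0, h2=7, slots 0,7 occupied → index 14.
Insert 613: h=13, slot 13 empty → index 13.
Table: [964, 376, 434, 407, _, _, _, 707, 471, 760, 488, _, _, 613, 182, 63, 515]

9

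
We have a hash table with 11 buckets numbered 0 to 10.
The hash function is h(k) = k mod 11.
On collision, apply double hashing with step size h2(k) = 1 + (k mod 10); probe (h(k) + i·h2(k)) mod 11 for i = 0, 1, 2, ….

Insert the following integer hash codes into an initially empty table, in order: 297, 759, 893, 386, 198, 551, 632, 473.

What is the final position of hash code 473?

4

297: h=0 -> slot 0
759: h=0, h2=10, probe 0,10 -> slot 10
893: h=2 -> slot 2
386: h=1 -> slot 1
198: h=0, h2=9, probe 0,9 -> slot 9
551: h=1, h2=2, probe 1,3 -> slot 3
632: h=5 -> slot 5
473: h=0, h2=4, probe 0,4 -> slot 4
Table: [297, 386, 893, 551, 473, 632, -, -, -, 198, 759]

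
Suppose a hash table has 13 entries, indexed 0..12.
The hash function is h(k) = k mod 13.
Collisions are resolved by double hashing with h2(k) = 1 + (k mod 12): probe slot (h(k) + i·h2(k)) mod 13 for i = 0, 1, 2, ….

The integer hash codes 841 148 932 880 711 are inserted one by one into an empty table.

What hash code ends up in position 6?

880

841: h=9 => slot 9
148: h=5 => slot 5
932: h=9, h2=9, probe 9,5,1 => slot 1
880: h=9, h2=5, probe 9,1,6 => slot 6
711: h=9, h2=4, probe 9,0 => slot 0
Table: [711, 932, ∅, ∅, ∅, 148, 880, ∅, ∅, 841, ∅, ∅, ∅]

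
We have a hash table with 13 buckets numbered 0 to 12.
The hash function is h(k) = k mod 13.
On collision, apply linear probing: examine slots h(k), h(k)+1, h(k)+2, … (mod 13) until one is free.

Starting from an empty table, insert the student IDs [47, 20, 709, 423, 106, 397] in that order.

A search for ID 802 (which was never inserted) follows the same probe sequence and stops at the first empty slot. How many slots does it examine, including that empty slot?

4

47: h=8 -> slot 8
20: h=7 -> slot 7
709: h=7, probe 7,8,9 -> slot 9
423: h=7, probe 7,8,9,10 -> slot 10
106: h=2 -> slot 2
397: h=7, probe 7,8,9,10,11 -> slot 11
Table: [., ., 106, ., ., ., ., 20, 47, 709, 423, 397, .]
Lookup 802: h=9, probe 9,10,11,12 → slot 12 empty, not found.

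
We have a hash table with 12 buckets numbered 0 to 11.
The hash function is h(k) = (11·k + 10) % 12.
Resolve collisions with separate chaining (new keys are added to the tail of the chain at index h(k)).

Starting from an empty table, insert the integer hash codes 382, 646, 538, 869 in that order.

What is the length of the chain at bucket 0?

382 -> bucket 0
646 -> bucket 0 (collision)
538 -> bucket 0 (collision)
869 -> bucket 5
Final buckets:
0: 382 -> 646 -> 538
1: ∅
2: ∅
3: ∅
4: ∅
5: 869
6: ∅
7: ∅
8: ∅
9: ∅
10: ∅
11: ∅

3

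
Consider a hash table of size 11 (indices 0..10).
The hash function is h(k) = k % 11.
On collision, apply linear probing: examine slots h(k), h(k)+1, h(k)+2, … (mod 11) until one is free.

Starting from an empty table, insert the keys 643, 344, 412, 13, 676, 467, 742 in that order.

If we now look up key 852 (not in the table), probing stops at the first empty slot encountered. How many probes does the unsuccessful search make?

6

643: h=5 → slot 5
344: h=3 → slot 3
412: h=5, probe 5,6 → slot 6
13: h=2 → slot 2
676: h=5, probe 5,6,7 → slot 7
467: h=5, probe 5,6,7,8 → slot 8
742: h=5, probe 5,6,7,8,9 → slot 9
Table: [., ., 13, 344, ., 643, 412, 676, 467, 742, .]
Lookup 852: h=5, probe 5,6,7,8,9,10 → slot 10 empty, not found.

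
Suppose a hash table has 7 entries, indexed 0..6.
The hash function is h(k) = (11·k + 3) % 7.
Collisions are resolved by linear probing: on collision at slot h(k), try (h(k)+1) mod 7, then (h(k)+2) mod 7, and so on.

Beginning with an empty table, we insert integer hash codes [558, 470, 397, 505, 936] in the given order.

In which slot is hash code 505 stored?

Insert 558: h=2, slot 2 empty => index 2.
Insert 470: h=0, slot 0 empty => index 0.
Insert 397: h=2, slot 2 occupied => index 3.
Insert 505: h=0, slot 0 occupied => index 1.
Insert 936: h=2, slots 2,3 occupied => index 4.
Table: [470, 505, 558, 397, 936, ., .]

1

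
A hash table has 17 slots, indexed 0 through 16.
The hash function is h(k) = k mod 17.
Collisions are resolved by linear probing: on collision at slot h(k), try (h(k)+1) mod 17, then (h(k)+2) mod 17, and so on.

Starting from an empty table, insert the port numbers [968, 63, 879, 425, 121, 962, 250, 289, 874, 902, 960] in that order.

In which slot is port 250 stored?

968: h=16 → slot 16
63: h=12 → slot 12
879: h=12, probe 12,13 → slot 13
425: h=0 → slot 0
121: h=2 → slot 2
962: h=10 → slot 10
250: h=12, probe 12,13,14 → slot 14
289: h=0, probe 0,1 → slot 1
874: h=7 → slot 7
902: h=1, probe 1,2,3 → slot 3
960: h=8 → slot 8
Table: [425, 289, 121, 902, -, -, -, 874, 960, -, 962, -, 63, 879, 250, -, 968]

14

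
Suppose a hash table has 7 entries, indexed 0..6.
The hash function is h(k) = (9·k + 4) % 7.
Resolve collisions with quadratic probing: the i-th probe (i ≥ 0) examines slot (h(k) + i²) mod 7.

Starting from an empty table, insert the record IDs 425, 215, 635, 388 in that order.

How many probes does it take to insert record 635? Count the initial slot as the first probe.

425 hashes to 0; slot 0 is free → place at 0.
215 hashes to 0; 0 taken → place at 1.
635 hashes to 0; 0,1 taken → place at 4.
388 hashes to 3; slot 3 is free → place at 3.
Table: [425, 215, —, 388, 635, —, —]

3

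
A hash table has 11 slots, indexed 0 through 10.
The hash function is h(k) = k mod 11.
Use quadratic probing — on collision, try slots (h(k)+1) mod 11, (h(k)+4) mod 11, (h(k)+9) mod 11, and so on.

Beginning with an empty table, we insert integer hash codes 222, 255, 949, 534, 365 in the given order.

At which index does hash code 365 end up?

222 hashes to 2; slot 2 is free -> place at 2.
255 hashes to 2; 2 taken -> place at 3.
949 hashes to 3; 3 taken -> place at 4.
534 hashes to 6; slot 6 is free -> place at 6.
365 hashes to 2; 2,3,6 taken -> place at 0.
Table: [365, ., 222, 255, 949, ., 534, ., ., ., .]

0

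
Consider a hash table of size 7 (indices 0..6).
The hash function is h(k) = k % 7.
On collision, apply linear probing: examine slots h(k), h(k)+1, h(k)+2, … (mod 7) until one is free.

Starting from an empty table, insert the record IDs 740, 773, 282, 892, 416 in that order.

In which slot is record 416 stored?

6

Insert 740: h=5, slot 5 empty → index 5.
Insert 773: h=3, slot 3 empty → index 3.
Insert 282: h=2, slot 2 empty → index 2.
Insert 892: h=3, slot 3 occupied → index 4.
Insert 416: h=3, slots 3,4,5 occupied → index 6.
Table: [., ., 282, 773, 892, 740, 416]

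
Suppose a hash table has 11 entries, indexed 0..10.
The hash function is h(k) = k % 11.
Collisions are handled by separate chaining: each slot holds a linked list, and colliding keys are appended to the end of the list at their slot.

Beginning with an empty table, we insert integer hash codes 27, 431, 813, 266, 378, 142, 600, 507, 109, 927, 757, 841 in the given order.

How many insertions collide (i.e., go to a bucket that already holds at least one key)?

4

27 → bucket 5
431 → bucket 2
813 → bucket 10
266 → bucket 2 (collision)
378 → bucket 4
142 → bucket 10 (collision)
600 → bucket 6
507 → bucket 1
109 → bucket 10 (collision)
927 → bucket 3
757 → bucket 9
841 → bucket 5 (collision)
Final buckets:
0: _
1: 507
2: 431 -> 266
3: 927
4: 378
5: 27 -> 841
6: 600
7: _
8: _
9: 757
10: 813 -> 142 -> 109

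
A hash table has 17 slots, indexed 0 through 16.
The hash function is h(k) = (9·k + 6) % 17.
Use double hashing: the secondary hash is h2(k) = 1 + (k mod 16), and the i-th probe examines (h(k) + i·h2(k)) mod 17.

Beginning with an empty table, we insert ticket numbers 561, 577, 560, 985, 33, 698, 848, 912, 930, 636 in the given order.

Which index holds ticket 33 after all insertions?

561: h=6 => slot 6
577: h=14 => slot 14
560: h=14, h2=1, probe 14,15 => slot 15
985: h=14, h2=10, probe 14,7 => slot 7
33: h=14, h2=2, probe 14,16 => slot 16
698: h=15, h2=11, probe 15,9 => slot 9
848: h=5 => slot 5
912: h=3 => slot 3
930: h=12 => slot 12
636: h=1 => slot 1
Table: [—, 636, —, 912, —, 848, 561, 985, —, 698, —, —, 930, —, 577, 560, 33]

16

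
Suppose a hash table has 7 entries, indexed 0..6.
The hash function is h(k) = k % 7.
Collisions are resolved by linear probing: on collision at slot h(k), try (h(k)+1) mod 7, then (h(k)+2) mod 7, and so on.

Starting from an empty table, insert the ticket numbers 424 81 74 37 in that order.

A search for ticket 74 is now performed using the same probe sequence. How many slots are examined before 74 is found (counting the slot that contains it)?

3

424: h=4 -> slot 4
81: h=4, probe 4,5 -> slot 5
74: h=4, probe 4,5,6 -> slot 6
37: h=2 -> slot 2
Table: [_, _, 37, _, 424, 81, 74]
Lookup 74: h=4, probe 4,5,6 → found at 6.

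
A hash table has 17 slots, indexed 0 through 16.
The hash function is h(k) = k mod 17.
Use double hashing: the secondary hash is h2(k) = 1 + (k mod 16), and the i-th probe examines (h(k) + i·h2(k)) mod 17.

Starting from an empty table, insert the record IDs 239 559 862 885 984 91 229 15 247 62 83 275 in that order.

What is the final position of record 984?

16

239: h=1 → slot 1
559: h=15 → slot 15
862: h=12 → slot 12
885: h=1, h2=6, probe 1,7 → slot 7
984: h=15, h2=9, probe 15,7,16 → slot 16
91: h=6 → slot 6
229: h=8 → slot 8
15: h=15, h2=16, probe 15,14 → slot 14
247: h=9 → slot 9
62: h=11 → slot 11
83: h=15, h2=4, probe 15,2 → slot 2
275: h=3 → slot 3
Table: [∅, 239, 83, 275, ∅, ∅, 91, 885, 229, 247, ∅, 62, 862, ∅, 15, 559, 984]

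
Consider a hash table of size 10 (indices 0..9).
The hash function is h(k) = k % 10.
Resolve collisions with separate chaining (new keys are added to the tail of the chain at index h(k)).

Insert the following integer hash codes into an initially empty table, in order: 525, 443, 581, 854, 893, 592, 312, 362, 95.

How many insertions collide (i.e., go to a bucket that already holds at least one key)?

4

Insert 525: h=5, bucket 5 empty → new chain.
Insert 443: h=3, bucket 3 empty → new chain.
Insert 581: h=1, bucket 1 empty → new chain.
Insert 854: h=4, bucket 4 empty → new chain.
Insert 893: h=3, bucket 3 nonempty → append to chain.
Insert 592: h=2, bucket 2 empty → new chain.
Insert 312: h=2, bucket 2 nonempty → append to chain.
Insert 362: h=2, bucket 2 nonempty → append to chain.
Insert 95: h=5, bucket 5 nonempty → append to chain.
Final buckets:
0: -
1: 581
2: 592 -> 312 -> 362
3: 443 -> 893
4: 854
5: 525 -> 95
6: -
7: -
8: -
9: -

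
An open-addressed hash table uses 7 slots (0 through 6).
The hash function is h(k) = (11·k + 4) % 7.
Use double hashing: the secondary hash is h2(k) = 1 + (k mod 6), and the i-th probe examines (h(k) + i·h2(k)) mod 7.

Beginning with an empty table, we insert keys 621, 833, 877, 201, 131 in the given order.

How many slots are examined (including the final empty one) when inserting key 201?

2

Insert 621: h=3, slot 3 empty -> index 3.
Insert 833: h=4, slot 4 empty -> index 4.
Insert 877: h=5, slot 5 empty -> index 5.
Insert 201: h=3, h2=4, slot 3 occupied -> index 0.
Insert 131: h=3, h2=6, slot 3 occupied -> index 2.
Table: [201, —, 131, 621, 833, 877, —]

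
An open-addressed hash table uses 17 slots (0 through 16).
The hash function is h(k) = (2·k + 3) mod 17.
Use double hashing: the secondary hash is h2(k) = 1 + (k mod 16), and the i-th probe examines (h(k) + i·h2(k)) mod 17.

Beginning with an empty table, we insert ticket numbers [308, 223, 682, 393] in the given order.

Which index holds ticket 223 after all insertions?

308 hashes to 7; slot 7 is free -> place at 7.
223 hashes to 7, h2=16; 7 taken -> place at 6.
682 hashes to 7, h2=11; 7 taken -> place at 1.
393 hashes to 7, h2=10; 7 taken -> place at 0.
Table: [393, 682, _, _, _, _, 223, 308, _, _, _, _, _, _, _, _, _]

6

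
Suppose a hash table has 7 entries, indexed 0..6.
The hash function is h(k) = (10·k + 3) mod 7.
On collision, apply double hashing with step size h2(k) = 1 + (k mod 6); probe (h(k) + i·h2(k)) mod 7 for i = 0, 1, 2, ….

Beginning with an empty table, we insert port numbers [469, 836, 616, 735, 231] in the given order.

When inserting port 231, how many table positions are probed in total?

3

Insert 469: h=3, slot 3 empty -> index 3.
Insert 836: h=5, slot 5 empty -> index 5.
Insert 616: h=3, h2=5, slot 3 occupied -> index 1.
Insert 735: h=3, h2=4, slot 3 occupied -> index 0.
Insert 231: h=3, h2=4, slots 3,0 occupied -> index 4.
Table: [735, 616, ., 469, 231, 836, .]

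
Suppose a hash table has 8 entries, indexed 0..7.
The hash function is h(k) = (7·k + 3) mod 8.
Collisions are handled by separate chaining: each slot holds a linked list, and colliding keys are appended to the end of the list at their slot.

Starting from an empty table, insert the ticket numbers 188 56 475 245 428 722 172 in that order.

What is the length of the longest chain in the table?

3

Insert 188: h=7, bucket 7 empty → new chain.
Insert 56: h=3, bucket 3 empty → new chain.
Insert 475: h=0, bucket 0 empty → new chain.
Insert 245: h=6, bucket 6 empty → new chain.
Insert 428: h=7, bucket 7 nonempty → append to chain.
Insert 722: h=1, bucket 1 empty → new chain.
Insert 172: h=7, bucket 7 nonempty → append to chain.
Final buckets:
0: 475
1: 722
2: .
3: 56
4: .
5: .
6: 245
7: 188 -> 428 -> 172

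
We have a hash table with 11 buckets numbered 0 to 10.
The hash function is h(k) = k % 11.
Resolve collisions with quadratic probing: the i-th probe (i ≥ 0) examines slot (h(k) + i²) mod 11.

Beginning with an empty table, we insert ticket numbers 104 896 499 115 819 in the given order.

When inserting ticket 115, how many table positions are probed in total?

104 hashes to 5; slot 5 is free → place at 5.
896 hashes to 5; 5 taken → place at 6.
499 hashes to 4; slot 4 is free → place at 4.
115 hashes to 5; 5,6 taken → place at 9.
819 hashes to 5; 5,6,9 taken → place at 3.
Table: [∅, ∅, ∅, 819, 499, 104, 896, ∅, ∅, 115, ∅]

3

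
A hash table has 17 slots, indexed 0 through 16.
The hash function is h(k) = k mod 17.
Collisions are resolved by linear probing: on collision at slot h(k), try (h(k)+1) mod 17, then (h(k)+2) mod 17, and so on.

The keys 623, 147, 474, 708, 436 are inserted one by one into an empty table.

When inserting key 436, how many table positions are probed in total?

623: h=11 => slot 11
147: h=11, probe 11,12 => slot 12
474: h=15 => slot 15
708: h=11, probe 11,12,13 => slot 13
436: h=11, probe 11,12,13,14 => slot 14
Table: [—, —, —, —, —, —, —, —, —, —, —, 623, 147, 708, 436, 474, —]

4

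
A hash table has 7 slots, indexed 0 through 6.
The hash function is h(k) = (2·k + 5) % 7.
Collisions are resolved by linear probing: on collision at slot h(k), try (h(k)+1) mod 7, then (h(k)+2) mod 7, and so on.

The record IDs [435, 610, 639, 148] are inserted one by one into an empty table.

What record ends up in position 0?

435 hashes to 0; slot 0 is free -> place at 0.
610 hashes to 0; 0 taken -> place at 1.
639 hashes to 2; slot 2 is free -> place at 2.
148 hashes to 0; 0,1,2 taken -> place at 3.
Table: [435, 610, 639, 148, _, _, _]

435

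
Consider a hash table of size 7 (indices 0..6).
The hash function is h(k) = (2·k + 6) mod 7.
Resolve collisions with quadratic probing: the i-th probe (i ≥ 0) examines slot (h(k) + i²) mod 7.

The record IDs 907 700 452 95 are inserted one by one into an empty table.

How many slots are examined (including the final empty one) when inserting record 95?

Insert 907: h=0, slot 0 empty -> index 0.
Insert 700: h=6, slot 6 empty -> index 6.
Insert 452: h=0, slot 0 occupied -> index 1.
Insert 95: h=0, slots 0,1 occupied -> index 4.
Table: [907, 452, -, -, 95, -, 700]

3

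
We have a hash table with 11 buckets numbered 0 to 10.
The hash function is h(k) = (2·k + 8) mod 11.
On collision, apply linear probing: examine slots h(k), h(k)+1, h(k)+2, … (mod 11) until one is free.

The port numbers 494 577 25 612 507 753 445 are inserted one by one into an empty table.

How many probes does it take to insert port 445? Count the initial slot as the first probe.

494 hashes to 6; slot 6 is free -> place at 6.
577 hashes to 7; slot 7 is free -> place at 7.
25 hashes to 3; slot 3 is free -> place at 3.
612 hashes to 0; slot 0 is free -> place at 0.
507 hashes to 10; slot 10 is free -> place at 10.
753 hashes to 7; 7 taken -> place at 8.
445 hashes to 7; 7,8 taken -> place at 9.
Table: [612, -, -, 25, -, -, 494, 577, 753, 445, 507]

3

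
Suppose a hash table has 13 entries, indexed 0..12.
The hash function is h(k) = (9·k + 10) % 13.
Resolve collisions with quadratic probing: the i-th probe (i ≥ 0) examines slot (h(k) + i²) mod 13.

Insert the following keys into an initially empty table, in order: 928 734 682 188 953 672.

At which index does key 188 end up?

Insert 928: h=3, slot 3 empty -> index 3.
Insert 734: h=12, slot 12 empty -> index 12.
Insert 682: h=12, slot 12 occupied -> index 0.
Insert 188: h=12, slots 12,0,3 occupied -> index 8.
Insert 953: h=7, slot 7 empty -> index 7.
Insert 672: h=0, slot 0 occupied -> index 1.
Table: [682, 672, —, 928, —, —, —, 953, 188, —, —, —, 734]

8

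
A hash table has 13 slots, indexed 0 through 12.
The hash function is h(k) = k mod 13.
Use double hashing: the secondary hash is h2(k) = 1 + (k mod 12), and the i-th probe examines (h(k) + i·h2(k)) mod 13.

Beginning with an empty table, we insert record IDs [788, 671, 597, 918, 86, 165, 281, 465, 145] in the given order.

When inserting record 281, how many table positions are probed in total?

2

788: h=8 → slot 8
671: h=8, h2=12, probe 8,7 → slot 7
597: h=12 → slot 12
918: h=8, h2=7, probe 8,2 → slot 2
86: h=8, h2=3, probe 8,11 → slot 11
165: h=9 → slot 9
281: h=8, h2=6, probe 8,1 → slot 1
465: h=10 → slot 10
145: h=2, h2=2, probe 2,4 → slot 4
Table: [-, 281, 918, -, 145, -, -, 671, 788, 165, 465, 86, 597]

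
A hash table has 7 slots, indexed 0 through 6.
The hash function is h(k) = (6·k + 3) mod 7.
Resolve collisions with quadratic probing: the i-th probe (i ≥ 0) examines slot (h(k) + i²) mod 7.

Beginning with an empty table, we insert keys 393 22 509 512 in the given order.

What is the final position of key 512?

6

393: h=2 => slot 2
22: h=2, probe 2,3 => slot 3
509: h=5 => slot 5
512: h=2, probe 2,3,6 => slot 6
Table: [_, _, 393, 22, _, 509, 512]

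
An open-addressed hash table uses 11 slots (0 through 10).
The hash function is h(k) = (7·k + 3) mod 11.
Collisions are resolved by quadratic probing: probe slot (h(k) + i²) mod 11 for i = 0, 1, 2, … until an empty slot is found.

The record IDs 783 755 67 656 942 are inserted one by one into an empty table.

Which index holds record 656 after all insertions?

9

783: h=6 -> slot 6
755: h=8 -> slot 8
67: h=10 -> slot 10
656: h=8, probe 8,9 -> slot 9
942: h=8, probe 8,9,1 -> slot 1
Table: [., 942, ., ., ., ., 783, ., 755, 656, 67]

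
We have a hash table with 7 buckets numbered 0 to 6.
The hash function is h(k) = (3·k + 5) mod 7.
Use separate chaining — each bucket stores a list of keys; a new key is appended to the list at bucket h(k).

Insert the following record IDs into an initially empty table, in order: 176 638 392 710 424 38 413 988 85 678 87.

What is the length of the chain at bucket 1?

Insert 176: h=1, bucket 1 empty → new chain.
Insert 638: h=1, bucket 1 nonempty → append to chain.
Insert 392: h=5, bucket 5 empty → new chain.
Insert 710: h=0, bucket 0 empty → new chain.
Insert 424: h=3, bucket 3 empty → new chain.
Insert 38: h=0, bucket 0 nonempty → append to chain.
Insert 413: h=5, bucket 5 nonempty → append to chain.
Insert 988: h=1, bucket 1 nonempty → append to chain.
Insert 85: h=1, bucket 1 nonempty → append to chain.
Insert 678: h=2, bucket 2 empty → new chain.
Insert 87: h=0, bucket 0 nonempty → append to chain.
Final buckets:
0: 710 -> 38 -> 87
1: 176 -> 638 -> 988 -> 85
2: 678
3: 424
4: _
5: 392 -> 413
6: _

4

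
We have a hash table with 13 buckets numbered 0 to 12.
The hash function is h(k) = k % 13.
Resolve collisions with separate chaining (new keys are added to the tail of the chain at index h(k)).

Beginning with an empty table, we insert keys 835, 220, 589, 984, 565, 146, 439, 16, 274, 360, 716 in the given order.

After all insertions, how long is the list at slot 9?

2

835 -> bucket 3
220 -> bucket 12
589 -> bucket 4
984 -> bucket 9
565 -> bucket 6
146 -> bucket 3 (collision)
439 -> bucket 10
16 -> bucket 3 (collision)
274 -> bucket 1
360 -> bucket 9 (collision)
716 -> bucket 1 (collision)
Final buckets:
0: —
1: 274 -> 716
2: —
3: 835 -> 146 -> 16
4: 589
5: —
6: 565
7: —
8: —
9: 984 -> 360
10: 439
11: —
12: 220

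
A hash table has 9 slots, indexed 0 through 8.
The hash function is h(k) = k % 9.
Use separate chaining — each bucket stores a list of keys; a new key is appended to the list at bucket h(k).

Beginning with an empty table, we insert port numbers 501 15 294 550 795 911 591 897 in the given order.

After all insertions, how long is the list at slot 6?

501 -> bucket 6
15 -> bucket 6 (collision)
294 -> bucket 6 (collision)
550 -> bucket 1
795 -> bucket 3
911 -> bucket 2
591 -> bucket 6 (collision)
897 -> bucket 6 (collision)
Final buckets:
0: _
1: 550
2: 911
3: 795
4: _
5: _
6: 501 -> 15 -> 294 -> 591 -> 897
7: _
8: _

5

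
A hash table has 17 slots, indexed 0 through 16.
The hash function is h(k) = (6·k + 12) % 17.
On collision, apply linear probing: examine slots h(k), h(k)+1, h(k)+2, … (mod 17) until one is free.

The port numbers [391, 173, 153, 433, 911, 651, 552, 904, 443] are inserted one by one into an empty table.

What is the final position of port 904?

Insert 391: h=12, slot 12 empty => index 12.
Insert 173: h=13, slot 13 empty => index 13.
Insert 153: h=12, slots 12,13 occupied => index 14.
Insert 433: h=9, slot 9 empty => index 9.
Insert 911: h=4, slot 4 empty => index 4.
Insert 651: h=8, slot 8 empty => index 8.
Insert 552: h=9, slot 9 occupied => index 10.
Insert 904: h=13, slots 13,14 occupied => index 15.
Insert 443: h=1, slot 1 empty => index 1.
Table: [-, 443, -, -, 911, -, -, -, 651, 433, 552, -, 391, 173, 153, 904, -]

15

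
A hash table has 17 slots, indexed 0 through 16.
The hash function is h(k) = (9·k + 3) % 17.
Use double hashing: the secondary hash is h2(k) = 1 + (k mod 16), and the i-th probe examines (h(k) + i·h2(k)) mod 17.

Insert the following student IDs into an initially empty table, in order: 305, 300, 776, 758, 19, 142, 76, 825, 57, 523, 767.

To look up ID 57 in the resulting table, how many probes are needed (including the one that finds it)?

4

305: h=11 → slot 11
300: h=0 → slot 0
776: h=0, h2=9, probe 0,9 → slot 9
758: h=8 → slot 8
19: h=4 → slot 4
142: h=6 → slot 6
76: h=7 → slot 7
825: h=16 → slot 16
57: h=6, h2=10, probe 6,16,9,2 → slot 2
523: h=1 → slot 1
767: h=4, h2=16, probe 4,3 → slot 3
Table: [300, 523, 57, 767, 19, —, 142, 76, 758, 776, —, 305, —, —, —, —, 825]
Lookup 57: h=6, h2=10, probe 6,16,9,2 → found at 2.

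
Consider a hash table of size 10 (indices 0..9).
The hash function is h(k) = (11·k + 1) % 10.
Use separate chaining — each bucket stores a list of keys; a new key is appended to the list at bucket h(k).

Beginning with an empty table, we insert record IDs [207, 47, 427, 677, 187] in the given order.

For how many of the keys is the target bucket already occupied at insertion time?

4

Insert 207: h=8, bucket 8 empty → new chain.
Insert 47: h=8, bucket 8 nonempty → append to chain.
Insert 427: h=8, bucket 8 nonempty → append to chain.
Insert 677: h=8, bucket 8 nonempty → append to chain.
Insert 187: h=8, bucket 8 nonempty → append to chain.
Final buckets:
0: -
1: -
2: -
3: -
4: -
5: -
6: -
7: -
8: 207 -> 47 -> 427 -> 677 -> 187
9: -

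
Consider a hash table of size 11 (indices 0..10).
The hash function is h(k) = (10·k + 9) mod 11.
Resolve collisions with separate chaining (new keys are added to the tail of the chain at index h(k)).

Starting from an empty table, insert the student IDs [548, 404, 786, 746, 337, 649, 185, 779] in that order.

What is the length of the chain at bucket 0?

548 -> bucket 0
404 -> bucket 1
786 -> bucket 4
746 -> bucket 0 (collision)
337 -> bucket 2
649 -> bucket 9
185 -> bucket 0 (collision)
779 -> bucket 0 (collision)
Final buckets:
0: 548 -> 746 -> 185 -> 779
1: 404
2: 337
3: .
4: 786
5: .
6: .
7: .
8: .
9: 649
10: .

4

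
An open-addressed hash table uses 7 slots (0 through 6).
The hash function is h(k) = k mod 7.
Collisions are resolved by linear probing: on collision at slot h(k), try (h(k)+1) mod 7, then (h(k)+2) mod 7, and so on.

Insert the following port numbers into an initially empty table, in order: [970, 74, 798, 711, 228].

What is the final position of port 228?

970 hashes to 4; slot 4 is free → place at 4.
74 hashes to 4; 4 taken → place at 5.
798 hashes to 0; slot 0 is free → place at 0.
711 hashes to 4; 4,5 taken → place at 6.
228 hashes to 4; 4,5,6,0 taken → place at 1.
Table: [798, 228, ∅, ∅, 970, 74, 711]

1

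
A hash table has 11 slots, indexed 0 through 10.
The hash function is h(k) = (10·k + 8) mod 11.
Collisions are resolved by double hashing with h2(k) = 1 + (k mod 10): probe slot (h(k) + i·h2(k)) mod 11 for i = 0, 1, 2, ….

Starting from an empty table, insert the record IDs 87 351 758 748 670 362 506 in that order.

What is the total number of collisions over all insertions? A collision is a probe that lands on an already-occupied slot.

5

87: h=9 -> slot 9
351: h=9, h2=2, probe 9,0 -> slot 0
758: h=9, h2=9, probe 9,7 -> slot 7
748: h=8 -> slot 8
670: h=9, h2=1, probe 9,10 -> slot 10
362: h=9, h2=3, probe 9,1 -> slot 1
506: h=8, h2=7, probe 8,4 -> slot 4
Table: [351, 362, ∅, ∅, 506, ∅, ∅, 758, 748, 87, 670]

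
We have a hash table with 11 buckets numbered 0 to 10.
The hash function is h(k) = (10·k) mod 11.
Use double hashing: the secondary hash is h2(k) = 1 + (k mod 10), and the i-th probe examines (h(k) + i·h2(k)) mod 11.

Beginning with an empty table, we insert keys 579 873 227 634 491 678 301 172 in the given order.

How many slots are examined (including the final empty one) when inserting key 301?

3

579 hashes to 4; slot 4 is free => place at 4.
873 hashes to 7; slot 7 is free => place at 7.
227 hashes to 4, h2=8; 4 taken => place at 1.
634 hashes to 4, h2=5; 4 taken => place at 9.
491 hashes to 4, h2=2; 4 taken => place at 6.
678 hashes to 4, h2=9; 4 taken => place at 2.
301 hashes to 7, h2=2; 7,9 taken => place at 0.
172 hashes to 4, h2=3; 4,7 taken => place at 10.
Table: [301, 227, 678, _, 579, _, 491, 873, _, 634, 172]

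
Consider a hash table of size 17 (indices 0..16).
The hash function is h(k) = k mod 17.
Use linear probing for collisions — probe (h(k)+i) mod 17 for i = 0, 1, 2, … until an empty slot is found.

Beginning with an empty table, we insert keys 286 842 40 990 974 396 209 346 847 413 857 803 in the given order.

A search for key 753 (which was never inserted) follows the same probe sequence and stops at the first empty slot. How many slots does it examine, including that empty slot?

Insert 286: h=14, slot 14 empty → index 14.
Insert 842: h=9, slot 9 empty → index 9.
Insert 40: h=6, slot 6 empty → index 6.
Insert 990: h=4, slot 4 empty → index 4.
Insert 974: h=5, slot 5 empty → index 5.
Insert 396: h=5, slots 5,6 occupied → index 7.
Insert 209: h=5, slots 5,6,7 occupied → index 8.
Insert 346: h=6, slots 6,7,8,9 occupied → index 10.
Insert 847: h=14, slot 14 occupied → index 15.
Insert 413: h=5, slots 5,6,7,8,9,10 occupied → index 11.
Insert 857: h=7, slots 7,8,9,10,11 occupied → index 12.
Insert 803: h=4, slots 4,5,6,7,8,9,10,11,12 occupied → index 13.
Table: [-, -, -, -, 990, 974, 40, 396, 209, 842, 346, 413, 857, 803, 286, 847, -]
Lookup 753: h=5, probe 5,6,7,8,9,10,11,12,13,14,15,16 → slot 16 empty, not found.

12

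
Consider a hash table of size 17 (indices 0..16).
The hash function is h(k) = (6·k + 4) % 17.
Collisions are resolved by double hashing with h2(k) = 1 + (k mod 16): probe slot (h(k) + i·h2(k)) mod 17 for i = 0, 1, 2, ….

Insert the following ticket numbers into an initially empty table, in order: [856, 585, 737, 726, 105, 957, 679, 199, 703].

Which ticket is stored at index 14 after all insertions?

679

856 hashes to 6; slot 6 is free → place at 6.
585 hashes to 12; slot 12 is free → place at 12.
737 hashes to 6, h2=2; 6 taken → place at 8.
726 hashes to 8, h2=7; 8 taken → place at 15.
105 hashes to 5; slot 5 is free → place at 5.
957 hashes to 0; slot 0 is free → place at 0.
679 hashes to 15, h2=8; 15,6 taken → place at 14.
199 hashes to 8, h2=8; 8 taken → place at 16.
703 hashes to 6, h2=16; 6,5 taken → place at 4.
Table: [957, ., ., ., 703, 105, 856, ., 737, ., ., ., 585, ., 679, 726, 199]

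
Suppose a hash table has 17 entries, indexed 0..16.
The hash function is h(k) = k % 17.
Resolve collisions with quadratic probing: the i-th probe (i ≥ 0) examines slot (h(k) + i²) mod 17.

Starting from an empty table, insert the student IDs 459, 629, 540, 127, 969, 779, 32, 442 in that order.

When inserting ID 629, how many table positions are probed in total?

459 hashes to 0; slot 0 is free => place at 0.
629 hashes to 0; 0 taken => place at 1.
540 hashes to 13; slot 13 is free => place at 13.
127 hashes to 8; slot 8 is free => place at 8.
969 hashes to 0; 0,1 taken => place at 4.
779 hashes to 14; slot 14 is free => place at 14.
32 hashes to 15; slot 15 is free => place at 15.
442 hashes to 0; 0,1,4 taken => place at 9.
Table: [459, 629, —, —, 969, —, —, —, 127, 442, —, —, —, 540, 779, 32, —]

2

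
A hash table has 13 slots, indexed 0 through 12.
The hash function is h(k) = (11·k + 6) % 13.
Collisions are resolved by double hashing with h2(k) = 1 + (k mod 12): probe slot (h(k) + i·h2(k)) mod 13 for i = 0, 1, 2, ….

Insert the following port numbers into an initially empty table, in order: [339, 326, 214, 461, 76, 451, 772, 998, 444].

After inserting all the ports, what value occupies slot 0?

Insert 339: h=4, slot 4 empty → index 4.
Insert 326: h=4, h2=3, slot 4 occupied → index 7.
Insert 214: h=7, h2=11, slot 7 occupied → index 5.
Insert 461: h=7, h2=6, slot 7 occupied → index 0.
Insert 76: h=10, slot 10 empty → index 10.
Insert 451: h=1, slot 1 empty → index 1.
Insert 772: h=9, slot 9 empty → index 9.
Insert 998: h=12, slot 12 empty → index 12.
Insert 444: h=2, slot 2 empty → index 2.
Table: [461, 451, 444, ., 339, 214, ., 326, ., 772, 76, ., 998]

461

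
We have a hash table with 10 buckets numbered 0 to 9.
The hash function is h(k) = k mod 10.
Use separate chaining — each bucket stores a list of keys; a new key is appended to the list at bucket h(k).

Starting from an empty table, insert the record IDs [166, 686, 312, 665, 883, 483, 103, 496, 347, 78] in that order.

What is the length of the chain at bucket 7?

Insert 166: h=6, bucket 6 empty -> new chain.
Insert 686: h=6, bucket 6 nonempty -> append to chain.
Insert 312: h=2, bucket 2 empty -> new chain.
Insert 665: h=5, bucket 5 empty -> new chain.
Insert 883: h=3, bucket 3 empty -> new chain.
Insert 483: h=3, bucket 3 nonempty -> append to chain.
Insert 103: h=3, bucket 3 nonempty -> append to chain.
Insert 496: h=6, bucket 6 nonempty -> append to chain.
Insert 347: h=7, bucket 7 empty -> new chain.
Insert 78: h=8, bucket 8 empty -> new chain.
Final buckets:
0: ∅
1: ∅
2: 312
3: 883 -> 483 -> 103
4: ∅
5: 665
6: 166 -> 686 -> 496
7: 347
8: 78
9: ∅

1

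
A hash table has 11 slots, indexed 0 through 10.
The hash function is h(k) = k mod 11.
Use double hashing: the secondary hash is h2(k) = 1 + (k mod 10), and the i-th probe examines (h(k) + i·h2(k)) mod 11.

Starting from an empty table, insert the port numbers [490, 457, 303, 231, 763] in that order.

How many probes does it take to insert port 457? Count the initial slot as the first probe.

2

Insert 490: h=6, slot 6 empty => index 6.
Insert 457: h=6, h2=8, slot 6 occupied => index 3.
Insert 303: h=6, h2=4, slot 6 occupied => index 10.
Insert 231: h=0, slot 0 empty => index 0.
Insert 763: h=4, slot 4 empty => index 4.
Table: [231, _, _, 457, 763, _, 490, _, _, _, 303]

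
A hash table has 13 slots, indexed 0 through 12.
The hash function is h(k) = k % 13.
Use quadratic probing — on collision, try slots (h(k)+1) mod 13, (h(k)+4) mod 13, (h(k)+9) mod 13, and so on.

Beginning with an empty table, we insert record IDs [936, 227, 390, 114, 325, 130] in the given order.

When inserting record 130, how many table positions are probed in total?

4

936 hashes to 0; slot 0 is free → place at 0.
227 hashes to 6; slot 6 is free → place at 6.
390 hashes to 0; 0 taken → place at 1.
114 hashes to 10; slot 10 is free → place at 10.
325 hashes to 0; 0,1 taken → place at 4.
130 hashes to 0; 0,1,4 taken → place at 9.
Table: [936, 390, ∅, ∅, 325, ∅, 227, ∅, ∅, 130, 114, ∅, ∅]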